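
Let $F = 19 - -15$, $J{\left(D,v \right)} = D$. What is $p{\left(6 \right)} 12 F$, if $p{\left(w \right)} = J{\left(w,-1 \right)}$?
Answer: $2448$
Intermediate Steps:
$p{\left(w \right)} = w$
$F = 34$ ($F = 19 + 15 = 34$)
$p{\left(6 \right)} 12 F = 6 \cdot 12 \cdot 34 = 72 \cdot 34 = 2448$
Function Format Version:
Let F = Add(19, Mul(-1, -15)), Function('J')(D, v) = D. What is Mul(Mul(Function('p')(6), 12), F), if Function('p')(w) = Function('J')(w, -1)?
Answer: 2448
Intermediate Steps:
Function('p')(w) = w
F = 34 (F = Add(19, 15) = 34)
Mul(Mul(Function('p')(6), 12), F) = Mul(Mul(6, 12), 34) = Mul(72, 34) = 2448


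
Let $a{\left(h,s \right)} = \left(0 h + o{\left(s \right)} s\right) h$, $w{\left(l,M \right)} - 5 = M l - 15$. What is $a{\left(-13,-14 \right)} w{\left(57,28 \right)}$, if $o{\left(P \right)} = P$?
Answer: $-4041128$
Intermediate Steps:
$w{\left(l,M \right)} = -10 + M l$ ($w{\left(l,M \right)} = 5 + \left(M l - 15\right) = 5 + \left(-15 + M l\right) = -10 + M l$)
$a{\left(h,s \right)} = h s^{2}$ ($a{\left(h,s \right)} = \left(0 h + s s\right) h = \left(0 + s^{2}\right) h = s^{2} h = h s^{2}$)
$a{\left(-13,-14 \right)} w{\left(57,28 \right)} = - 13 \left(-14\right)^{2} \left(-10 + 28 \cdot 57\right) = \left(-13\right) 196 \left(-10 + 1596\right) = \left(-2548\right) 1586 = -4041128$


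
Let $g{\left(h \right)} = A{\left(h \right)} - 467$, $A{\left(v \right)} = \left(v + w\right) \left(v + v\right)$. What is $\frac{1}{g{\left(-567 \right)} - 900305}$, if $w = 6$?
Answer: $- \frac{1}{264598} \approx -3.7793 \cdot 10^{-6}$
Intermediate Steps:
$A{\left(v \right)} = 2 v \left(6 + v\right)$ ($A{\left(v \right)} = \left(v + 6\right) \left(v + v\right) = \left(6 + v\right) 2 v = 2 v \left(6 + v\right)$)
$g{\left(h \right)} = -467 + 2 h \left(6 + h\right)$ ($g{\left(h \right)} = 2 h \left(6 + h\right) - 467 = -467 + 2 h \left(6 + h\right)$)
$\frac{1}{g{\left(-567 \right)} - 900305} = \frac{1}{\left(-467 + 2 \left(-567\right) \left(6 - 567\right)\right) - 900305} = \frac{1}{\left(-467 + 2 \left(-567\right) \left(-561\right)\right) - 900305} = \frac{1}{\left(-467 + 636174\right) - 900305} = \frac{1}{635707 - 900305} = \frac{1}{-264598} = - \frac{1}{264598}$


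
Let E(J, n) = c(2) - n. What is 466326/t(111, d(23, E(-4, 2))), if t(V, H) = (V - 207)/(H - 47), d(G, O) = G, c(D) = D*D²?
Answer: 233163/2 ≈ 1.1658e+5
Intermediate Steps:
c(D) = D³
E(J, n) = 8 - n (E(J, n) = 2³ - n = 8 - n)
t(V, H) = (-207 + V)/(-47 + H)
466326/t(111, d(23, E(-4, 2))) = 466326/(((-207 + 111)/(-47 + 23))) = 466326/((-96/(-24))) = 466326/((-1/24*(-96))) = 466326/4 = 466326*(¼) = 233163/2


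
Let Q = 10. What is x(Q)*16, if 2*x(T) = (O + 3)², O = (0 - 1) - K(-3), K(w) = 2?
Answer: 0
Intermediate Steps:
O = -3 (O = (0 - 1) - 1*2 = -1 - 2 = -3)
x(T) = 0 (x(T) = (-3 + 3)²/2 = (½)*0² = (½)*0 = 0)
x(Q)*16 = 0*16 = 0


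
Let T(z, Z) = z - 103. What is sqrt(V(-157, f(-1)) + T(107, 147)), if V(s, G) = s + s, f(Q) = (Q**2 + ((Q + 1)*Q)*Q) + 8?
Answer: I*sqrt(310) ≈ 17.607*I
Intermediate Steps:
f(Q) = 8 + Q**2 + Q**2*(1 + Q) (f(Q) = (Q**2 + ((1 + Q)*Q)*Q) + 8 = (Q**2 + (Q*(1 + Q))*Q) + 8 = (Q**2 + Q**2*(1 + Q)) + 8 = 8 + Q**2 + Q**2*(1 + Q))
V(s, G) = 2*s
T(z, Z) = -103 + z
sqrt(V(-157, f(-1)) + T(107, 147)) = sqrt(2*(-157) + (-103 + 107)) = sqrt(-314 + 4) = sqrt(-310) = I*sqrt(310)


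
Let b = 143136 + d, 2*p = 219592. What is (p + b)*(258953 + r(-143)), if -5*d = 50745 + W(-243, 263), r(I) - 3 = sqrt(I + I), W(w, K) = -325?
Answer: 62886946688 + 242848*I*sqrt(286) ≈ 6.2887e+10 + 4.1069e+6*I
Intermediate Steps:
p = 109796 (p = (1/2)*219592 = 109796)
r(I) = 3 + sqrt(2)*sqrt(I) (r(I) = 3 + sqrt(I + I) = 3 + sqrt(2*I) = 3 + sqrt(2)*sqrt(I))
d = -10084 (d = -(50745 - 325)/5 = -1/5*50420 = -10084)
b = 133052 (b = 143136 - 10084 = 133052)
(p + b)*(258953 + r(-143)) = (109796 + 133052)*(258953 + (3 + sqrt(2)*sqrt(-143))) = 242848*(258953 + (3 + sqrt(2)*(I*sqrt(143)))) = 242848*(258953 + (3 + I*sqrt(286))) = 242848*(258956 + I*sqrt(286)) = 62886946688 + 242848*I*sqrt(286)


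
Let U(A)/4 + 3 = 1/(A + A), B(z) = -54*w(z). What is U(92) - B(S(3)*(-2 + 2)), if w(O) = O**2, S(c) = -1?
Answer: -551/46 ≈ -11.978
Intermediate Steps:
B(z) = -54*z**2
U(A) = -12 + 2/A (U(A) = -12 + 4/(A + A) = -12 + 4/((2*A)) = -12 + 4*(1/(2*A)) = -12 + 2/A)
U(92) - B(S(3)*(-2 + 2)) = (-12 + 2/92) - (-54)*(-(-2 + 2))**2 = (-12 + 2*(1/92)) - (-54)*(-1*0)**2 = (-12 + 1/46) - (-54)*0**2 = -551/46 - (-54)*0 = -551/46 - 1*0 = -551/46 + 0 = -551/46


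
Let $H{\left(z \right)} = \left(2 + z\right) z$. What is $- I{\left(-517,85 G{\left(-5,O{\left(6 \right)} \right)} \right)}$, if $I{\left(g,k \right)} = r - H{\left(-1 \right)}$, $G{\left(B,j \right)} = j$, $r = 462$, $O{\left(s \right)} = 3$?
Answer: $-463$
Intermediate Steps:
$H{\left(z \right)} = z \left(2 + z\right)$
$I{\left(g,k \right)} = 463$ ($I{\left(g,k \right)} = 462 - - (2 - 1) = 462 - \left(-1\right) 1 = 462 - -1 = 462 + 1 = 463$)
$- I{\left(-517,85 G{\left(-5,O{\left(6 \right)} \right)} \right)} = \left(-1\right) 463 = -463$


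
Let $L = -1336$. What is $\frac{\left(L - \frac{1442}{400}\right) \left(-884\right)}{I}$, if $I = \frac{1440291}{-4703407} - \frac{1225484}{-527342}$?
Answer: $\frac{4319416026274119381}{7359447187450} \approx 5.8692 \cdot 10^{5}$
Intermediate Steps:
$I = \frac{147188943749}{72950119241}$ ($I = 1440291 \left(- \frac{1}{4703407}\right) - - \frac{612742}{263671} = - \frac{84723}{276671} + \frac{612742}{263671} = \frac{147188943749}{72950119241} \approx 2.0177$)
$\frac{\left(L - \frac{1442}{400}\right) \left(-884\right)}{I} = \frac{\left(-1336 - \frac{1442}{400}\right) \left(-884\right)}{\frac{147188943749}{72950119241}} = \left(-1336 - \frac{721}{200}\right) \left(-884\right) \frac{72950119241}{147188943749} = \left(- \frac{267921}{200}\right) \left(-884\right) \frac{72950119241}{147188943749} = \frac{59210541}{50} \cdot \frac{72950119241}{147188943749} = \frac{4319416026274119381}{7359447187450}$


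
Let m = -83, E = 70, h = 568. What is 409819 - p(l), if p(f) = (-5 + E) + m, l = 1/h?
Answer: 409837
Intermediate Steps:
l = 1/568 ≈ 0.0017606
p(f) = -18 (p(f) = (-5 + 70) - 83 = 65 - 83 = -18)
409819 - p(l) = 409819 - 1*(-18) = 409819 + 18 = 409837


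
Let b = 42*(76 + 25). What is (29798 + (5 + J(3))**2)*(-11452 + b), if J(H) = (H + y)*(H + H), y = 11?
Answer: -271953990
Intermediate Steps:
J(H) = 2*H*(11 + H) (J(H) = (H + 11)*(H + H) = (11 + H)*(2*H) = 2*H*(11 + H))
b = 4242 (b = 42*101 = 4242)
(29798 + (5 + J(3))**2)*(-11452 + b) = (29798 + (5 + 2*3*(11 + 3))**2)*(-11452 + 4242) = (29798 + (5 + 2*3*14)**2)*(-7210) = (29798 + (5 + 84)**2)*(-7210) = (29798 + 89**2)*(-7210) = (29798 + 7921)*(-7210) = 37719*(-7210) = -271953990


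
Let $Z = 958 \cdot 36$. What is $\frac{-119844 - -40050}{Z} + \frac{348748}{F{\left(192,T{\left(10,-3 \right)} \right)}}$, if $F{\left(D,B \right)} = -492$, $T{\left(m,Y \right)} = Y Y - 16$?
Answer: $- \frac{167595551}{235668} \approx -711.15$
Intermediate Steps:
$T{\left(m,Y \right)} = -16 + Y^{2}$ ($T{\left(m,Y \right)} = Y^{2} - 16 = -16 + Y^{2}$)
$Z = 34488$
$\frac{-119844 - -40050}{Z} + \frac{348748}{F{\left(192,T{\left(10,-3 \right)} \right)}} = \frac{-119844 - -40050}{34488} + \frac{348748}{-492} = \left(-119844 + 40050\right) \frac{1}{34488} + 348748 \left(- \frac{1}{492}\right) = \left(-79794\right) \frac{1}{34488} - \frac{87187}{123} = - \frac{4433}{1916} - \frac{87187}{123} = - \frac{167595551}{235668}$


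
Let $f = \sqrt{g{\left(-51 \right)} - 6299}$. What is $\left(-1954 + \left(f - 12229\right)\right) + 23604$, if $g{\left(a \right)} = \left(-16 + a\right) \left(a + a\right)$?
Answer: $9421 + \sqrt{535} \approx 9444.1$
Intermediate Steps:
$g{\left(a \right)} = 2 a \left(-16 + a\right)$ ($g{\left(a \right)} = \left(-16 + a\right) 2 a = 2 a \left(-16 + a\right)$)
$f = \sqrt{535}$ ($f = \sqrt{2 \left(-51\right) \left(-16 - 51\right) - 6299} = \sqrt{2 \left(-51\right) \left(-67\right) - 6299} = \sqrt{6834 - 6299} = \sqrt{535} \approx 23.13$)
$\left(-1954 + \left(f - 12229\right)\right) + 23604 = \left(-1954 + \left(\sqrt{535} - 12229\right)\right) + 23604 = \left(-1954 - \left(12229 - \sqrt{535}\right)\right) + 23604 = \left(-14183 + \sqrt{535}\right) + 23604 = 9421 + \sqrt{535}$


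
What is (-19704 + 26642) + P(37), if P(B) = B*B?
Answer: 8307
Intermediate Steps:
P(B) = B²
(-19704 + 26642) + P(37) = (-19704 + 26642) + 37² = 6938 + 1369 = 8307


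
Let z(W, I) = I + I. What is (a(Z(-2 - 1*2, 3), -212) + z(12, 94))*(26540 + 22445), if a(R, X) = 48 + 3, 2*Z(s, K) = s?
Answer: 11707415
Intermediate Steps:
Z(s, K) = s/2
a(R, X) = 51
z(W, I) = 2*I
(a(Z(-2 - 1*2, 3), -212) + z(12, 94))*(26540 + 22445) = (51 + 2*94)*(26540 + 22445) = (51 + 188)*48985 = 239*48985 = 11707415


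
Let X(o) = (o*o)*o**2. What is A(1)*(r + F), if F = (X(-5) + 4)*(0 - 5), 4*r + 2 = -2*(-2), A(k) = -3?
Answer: 18867/2 ≈ 9433.5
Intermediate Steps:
X(o) = o**4 (X(o) = o**2*o**2 = o**4)
r = 1/2 (r = -1/2 + (-2*(-2))/4 = -1/2 + (1/4)*4 = -1/2 + 1 = 1/2 ≈ 0.50000)
F = -3145 (F = ((-5)**4 + 4)*(0 - 5) = (625 + 4)*(-5) = 629*(-5) = -3145)
A(1)*(r + F) = -3*(1/2 - 3145) = -3*(-6289/2) = 18867/2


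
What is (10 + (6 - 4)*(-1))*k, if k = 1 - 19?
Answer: -144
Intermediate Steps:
k = -18
(10 + (6 - 4)*(-1))*k = (10 + (6 - 4)*(-1))*(-18) = (10 + 2*(-1))*(-18) = (10 - 2)*(-18) = 8*(-18) = -144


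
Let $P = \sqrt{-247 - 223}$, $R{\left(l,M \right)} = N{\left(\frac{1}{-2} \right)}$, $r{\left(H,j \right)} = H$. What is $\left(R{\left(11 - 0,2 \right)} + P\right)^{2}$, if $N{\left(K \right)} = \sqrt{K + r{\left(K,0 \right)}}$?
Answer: $- \left(1 + \sqrt{470}\right)^{2} \approx -514.36$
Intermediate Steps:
$N{\left(K \right)} = \sqrt{2} \sqrt{K}$ ($N{\left(K \right)} = \sqrt{K + K} = \sqrt{2 K} = \sqrt{2} \sqrt{K}$)
$R{\left(l,M \right)} = i$ ($R{\left(l,M \right)} = \sqrt{2} \sqrt{\frac{1}{-2}} = \sqrt{2} \sqrt{- \frac{1}{2}} = \sqrt{2} \frac{i \sqrt{2}}{2} = i$)
$P = i \sqrt{470}$ ($P = \sqrt{-470} = i \sqrt{470} \approx 21.679 i$)
$\left(R{\left(11 - 0,2 \right)} + P\right)^{2} = \left(i + i \sqrt{470}\right)^{2}$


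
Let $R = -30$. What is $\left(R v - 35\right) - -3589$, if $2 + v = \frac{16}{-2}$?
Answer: $3854$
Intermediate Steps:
$v = -10$ ($v = -2 + \frac{16}{-2} = -2 + 16 \left(- \frac{1}{2}\right) = -2 - 8 = -10$)
$\left(R v - 35\right) - -3589 = \left(\left(-30\right) \left(-10\right) - 35\right) - -3589 = \left(300 - 35\right) + 3589 = 265 + 3589 = 3854$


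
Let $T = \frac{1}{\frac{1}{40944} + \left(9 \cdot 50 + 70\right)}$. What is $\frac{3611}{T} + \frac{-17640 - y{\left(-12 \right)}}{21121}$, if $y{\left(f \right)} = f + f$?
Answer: $\frac{1623810721767707}{864778224} \approx 1.8777 \cdot 10^{6}$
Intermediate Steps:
$y{\left(f \right)} = 2 f$
$T = \frac{40944}{21290881}$ ($T = \frac{1}{\frac{1}{40944} + \left(450 + 70\right)} = \frac{1}{\frac{1}{40944} + 520} = \frac{1}{\frac{21290881}{40944}} = \frac{40944}{21290881} \approx 0.0019231$)
$\frac{3611}{T} + \frac{-17640 - y{\left(-12 \right)}}{21121} = \frac{3611}{\frac{40944}{21290881}} + \frac{-17640 - 2 \left(-12\right)}{21121} = 3611 \cdot \frac{21290881}{40944} + \left(-17640 - -24\right) \frac{1}{21121} = \frac{76881371291}{40944} + \left(-17640 + 24\right) \frac{1}{21121} = \frac{76881371291}{40944} - \frac{17616}{21121} = \frac{1623810721767707}{864778224}$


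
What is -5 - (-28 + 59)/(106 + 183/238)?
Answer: -134433/25411 ≈ -5.2903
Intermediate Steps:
-5 - (-28 + 59)/(106 + 183/238) = -5 - 31/(106 + 183*(1/238)) = -5 - 31/(106 + 183/238) = -5 - 31/25411/238 = -5 - 31*238/25411 = -5 - 1*7378/25411 = -5 - 7378/25411 = -134433/25411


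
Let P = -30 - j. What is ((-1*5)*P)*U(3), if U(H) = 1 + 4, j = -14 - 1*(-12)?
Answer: 700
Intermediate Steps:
j = -2 (j = -14 + 12 = -2)
P = -28 (P = -30 - 1*(-2) = -30 + 2 = -28)
U(H) = 5
((-1*5)*P)*U(3) = (-1*5*(-28))*5 = -5*(-28)*5 = 140*5 = 700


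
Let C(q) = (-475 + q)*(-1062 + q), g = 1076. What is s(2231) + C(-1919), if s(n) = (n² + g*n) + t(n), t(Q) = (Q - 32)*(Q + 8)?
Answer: 19437992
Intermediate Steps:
t(Q) = (-32 + Q)*(8 + Q)
C(q) = (-1062 + q)*(-475 + q)
s(n) = -256 + 2*n² + 1052*n (s(n) = (n² + 1076*n) + (-256 + n² - 24*n) = -256 + 2*n² + 1052*n)
s(2231) + C(-1919) = (-256 + 2*2231² + 1052*2231) + (504450 + (-1919)² - 1537*(-1919)) = (-256 + 2*4977361 + 2347012) + (504450 + 3682561 + 2949503) = (-256 + 9954722 + 2347012) + 7136514 = 12301478 + 7136514 = 19437992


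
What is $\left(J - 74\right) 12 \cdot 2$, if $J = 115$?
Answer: $984$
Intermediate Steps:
$\left(J - 74\right) 12 \cdot 2 = \left(115 - 74\right) 12 \cdot 2 = 41 \cdot 24 = 984$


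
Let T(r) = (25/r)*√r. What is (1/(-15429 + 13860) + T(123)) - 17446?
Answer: -27372775/1569 + 25*√123/123 ≈ -17444.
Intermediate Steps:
T(r) = 25/√r
(1/(-15429 + 13860) + T(123)) - 17446 = (1/(-15429 + 13860) + 25/√123) - 17446 = (1/(-1569) + 25*(√123/123)) - 17446 = (-1/1569 + 25*√123/123) - 17446 = -27372775/1569 + 25*√123/123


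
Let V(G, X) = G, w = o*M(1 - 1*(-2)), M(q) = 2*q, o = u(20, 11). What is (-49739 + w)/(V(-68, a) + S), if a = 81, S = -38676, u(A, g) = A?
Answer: 1711/1336 ≈ 1.2807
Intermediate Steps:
o = 20
w = 120 (w = 20*(2*(1 - 1*(-2))) = 20*(2*(1 + 2)) = 20*(2*3) = 20*6 = 120)
(-49739 + w)/(V(-68, a) + S) = (-49739 + 120)/(-68 - 38676) = -49619/(-38744) = -49619*(-1/38744) = 1711/1336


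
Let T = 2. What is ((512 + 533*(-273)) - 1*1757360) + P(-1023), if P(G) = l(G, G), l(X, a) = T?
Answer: -1902355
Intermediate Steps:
l(X, a) = 2
P(G) = 2
((512 + 533*(-273)) - 1*1757360) + P(-1023) = ((512 + 533*(-273)) - 1*1757360) + 2 = ((512 - 145509) - 1757360) + 2 = (-144997 - 1757360) + 2 = -1902357 + 2 = -1902355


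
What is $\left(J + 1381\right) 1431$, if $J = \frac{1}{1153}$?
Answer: $\frac{2278572714}{1153} \approx 1.9762 \cdot 10^{6}$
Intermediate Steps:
$J = \frac{1}{1153} \approx 0.0008673$
$\left(J + 1381\right) 1431 = \left(\frac{1}{1153} + 1381\right) 1431 = \frac{1592294}{1153} \cdot 1431 = \frac{2278572714}{1153}$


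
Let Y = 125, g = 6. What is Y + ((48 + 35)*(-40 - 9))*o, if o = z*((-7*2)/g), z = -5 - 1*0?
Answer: -141970/3 ≈ -47323.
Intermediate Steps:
z = -5 (z = -5 + 0 = -5)
o = 35/3 (o = -5*(-7*2)/6 = -(-70)/6 = -5*(-7/3) = 35/3 ≈ 11.667)
Y + ((48 + 35)*(-40 - 9))*o = 125 + ((48 + 35)*(-40 - 9))*(35/3) = 125 + (83*(-49))*(35/3) = 125 - 4067*35/3 = 125 - 142345/3 = -141970/3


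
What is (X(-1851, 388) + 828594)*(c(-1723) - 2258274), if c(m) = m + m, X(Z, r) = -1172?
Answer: -1871396885840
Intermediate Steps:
c(m) = 2*m
(X(-1851, 388) + 828594)*(c(-1723) - 2258274) = (-1172 + 828594)*(2*(-1723) - 2258274) = 827422*(-3446 - 2258274) = 827422*(-2261720) = -1871396885840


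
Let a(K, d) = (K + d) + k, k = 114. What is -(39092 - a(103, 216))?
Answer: -38659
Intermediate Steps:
a(K, d) = 114 + K + d (a(K, d) = (K + d) + 114 = 114 + K + d)
-(39092 - a(103, 216)) = -(39092 - (114 + 103 + 216)) = -(39092 - 1*433) = -(39092 - 433) = -1*38659 = -38659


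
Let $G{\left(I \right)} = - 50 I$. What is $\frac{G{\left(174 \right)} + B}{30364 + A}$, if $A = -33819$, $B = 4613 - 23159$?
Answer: $\frac{27246}{3455} \approx 7.886$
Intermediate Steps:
$B = -18546$ ($B = 4613 - 23159 = -18546$)
$\frac{G{\left(174 \right)} + B}{30364 + A} = \frac{\left(-50\right) 174 - 18546}{30364 - 33819} = \frac{-8700 - 18546}{-3455} = \left(-27246\right) \left(- \frac{1}{3455}\right) = \frac{27246}{3455}$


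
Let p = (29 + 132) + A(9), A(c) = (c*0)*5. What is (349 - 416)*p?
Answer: -10787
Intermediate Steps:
A(c) = 0 (A(c) = 0*5 = 0)
p = 161 (p = (29 + 132) + 0 = 161 + 0 = 161)
(349 - 416)*p = (349 - 416)*161 = -67*161 = -10787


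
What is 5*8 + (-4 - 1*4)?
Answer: 32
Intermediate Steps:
5*8 + (-4 - 1*4) = 40 + (-4 - 4) = 40 - 8 = 32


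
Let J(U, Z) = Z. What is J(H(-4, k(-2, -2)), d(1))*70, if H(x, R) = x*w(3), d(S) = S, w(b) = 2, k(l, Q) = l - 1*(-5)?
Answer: 70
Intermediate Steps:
k(l, Q) = 5 + l (k(l, Q) = l + 5 = 5 + l)
H(x, R) = 2*x (H(x, R) = x*2 = 2*x)
J(H(-4, k(-2, -2)), d(1))*70 = 1*70 = 70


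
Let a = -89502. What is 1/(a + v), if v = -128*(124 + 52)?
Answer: -1/112030 ≈ -8.9262e-6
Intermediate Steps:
v = -22528 (v = -128*176 = -22528)
1/(a + v) = 1/(-89502 - 22528) = 1/(-112030) = -1/112030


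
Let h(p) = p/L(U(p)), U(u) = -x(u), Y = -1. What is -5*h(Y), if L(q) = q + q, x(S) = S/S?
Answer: -5/2 ≈ -2.5000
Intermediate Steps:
x(S) = 1
U(u) = -1 (U(u) = -1*1 = -1)
L(q) = 2*q
h(p) = -p/2 (h(p) = p/((2*(-1))) = p/(-2) = p*(-1/2) = -p/2)
-5*h(Y) = -(-5)*(-1)/2 = -5*1/2 = -5/2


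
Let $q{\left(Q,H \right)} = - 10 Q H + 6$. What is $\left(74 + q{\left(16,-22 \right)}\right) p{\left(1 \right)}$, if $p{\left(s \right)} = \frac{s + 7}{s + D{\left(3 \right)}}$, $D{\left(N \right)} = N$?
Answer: $7200$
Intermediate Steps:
$q{\left(Q,H \right)} = 6 - 10 H Q$ ($q{\left(Q,H \right)} = - 10 H Q + 6 = 6 - 10 H Q$)
$p{\left(s \right)} = \frac{7 + s}{3 + s}$ ($p{\left(s \right)} = \frac{s + 7}{s + 3} = \frac{7 + s}{3 + s}$)
$\left(74 + q{\left(16,-22 \right)}\right) p{\left(1 \right)} = \left(74 - \left(-6 - 3520\right)\right) \frac{7 + 1}{3 + 1} = \left(74 + \left(6 + 3520\right)\right) \frac{1}{4} \cdot 8 = \left(74 + 3526\right) \frac{1}{4} \cdot 8 = 3600 \cdot 2 = 7200$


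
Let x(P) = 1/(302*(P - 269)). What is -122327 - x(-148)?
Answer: -15405128417/125934 ≈ -1.2233e+5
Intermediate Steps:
x(P) = 1/(-81238 + 302*P) (x(P) = 1/(302*(-269 + P)) = 1/(-81238 + 302*P))
-122327 - x(-148) = -122327 - 1/(302*(-269 - 148)) = -122327 - 1/(302*(-417)) = -122327 - (-1)/(302*417) = -122327 - 1*(-1/125934) = -122327 + 1/125934 = -15405128417/125934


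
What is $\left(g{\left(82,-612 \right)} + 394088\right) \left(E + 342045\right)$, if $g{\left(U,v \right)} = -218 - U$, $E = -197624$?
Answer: $56871256748$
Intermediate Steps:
$\left(g{\left(82,-612 \right)} + 394088\right) \left(E + 342045\right) = \left(\left(-218 - 82\right) + 394088\right) \left(-197624 + 342045\right) = \left(\left(-218 - 82\right) + 394088\right) 144421 = \left(-300 + 394088\right) 144421 = 393788 \cdot 144421 = 56871256748$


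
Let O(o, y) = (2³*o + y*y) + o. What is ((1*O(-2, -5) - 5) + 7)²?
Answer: 81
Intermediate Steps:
O(o, y) = y² + 9*o (O(o, y) = (8*o + y²) + o = (y² + 8*o) + o = y² + 9*o)
((1*O(-2, -5) - 5) + 7)² = ((1*((-5)² + 9*(-2)) - 5) + 7)² = ((1*(25 - 18) - 5) + 7)² = ((1*7 - 5) + 7)² = ((7 - 5) + 7)² = (2 + 7)² = 9² = 81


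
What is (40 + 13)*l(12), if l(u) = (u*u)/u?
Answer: 636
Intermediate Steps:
l(u) = u (l(u) = u**2/u = u)
(40 + 13)*l(12) = (40 + 13)*12 = 53*12 = 636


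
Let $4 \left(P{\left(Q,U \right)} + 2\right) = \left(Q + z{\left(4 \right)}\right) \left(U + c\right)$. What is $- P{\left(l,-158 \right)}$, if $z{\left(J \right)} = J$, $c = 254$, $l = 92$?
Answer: $-2302$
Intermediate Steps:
$P{\left(Q,U \right)} = -2 + \frac{\left(4 + Q\right) \left(254 + U\right)}{4}$ ($P{\left(Q,U \right)} = -2 + \frac{\left(Q + 4\right) \left(U + 254\right)}{4} = -2 + \frac{\left(4 + Q\right) \left(254 + U\right)}{4}$)
$- P{\left(l,-158 \right)} = - (252 - 158 + \frac{127}{2} \cdot 92 + \frac{1}{4} \cdot 92 \left(-158\right)) = - (252 - 158 + 5842 - 3634) = \left(-1\right) 2302 = -2302$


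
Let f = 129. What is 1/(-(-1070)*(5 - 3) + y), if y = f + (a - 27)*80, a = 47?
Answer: 1/3869 ≈ 0.00025846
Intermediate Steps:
y = 1729 (y = 129 + (47 - 27)*80 = 129 + 20*80 = 129 + 1600 = 1729)
1/(-(-1070)*(5 - 3) + y) = 1/(-(-1070)*(5 - 3) + 1729) = 1/(-(-1070)*2 + 1729) = 1/(-535*(-4) + 1729) = 1/(2140 + 1729) = 1/3869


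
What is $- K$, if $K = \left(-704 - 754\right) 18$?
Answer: $26244$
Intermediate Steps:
$K = -26244$ ($K = \left(-704 - 754\right) 18 = \left(-1458\right) 18 = -26244$)
$- K = \left(-1\right) \left(-26244\right) = 26244$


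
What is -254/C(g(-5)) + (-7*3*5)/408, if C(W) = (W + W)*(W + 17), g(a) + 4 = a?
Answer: 461/306 ≈ 1.5065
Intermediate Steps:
g(a) = -4 + a
C(W) = 2*W*(17 + W) (C(W) = (2*W)*(17 + W) = 2*W*(17 + W))
-254/C(g(-5)) + (-7*3*5)/408 = -254*1/(2*(-4 - 5)*(17 + (-4 - 5))) + (-7*3*5)/408 = -254*(-1/(18*(17 - 9))) - 21*5*(1/408) = -254/(2*(-9)*8) - 105*1/408 = -254/(-144) - 35/136 = -254*(-1/144) - 35/136 = 127/72 - 35/136 = 461/306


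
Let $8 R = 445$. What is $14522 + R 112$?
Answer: $20752$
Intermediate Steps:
$R = \frac{445}{8}$ ($R = \frac{1}{8} \cdot 445 = \frac{445}{8} \approx 55.625$)
$14522 + R 112 = 14522 + \frac{445}{8} \cdot 112 = 14522 + 6230 = 20752$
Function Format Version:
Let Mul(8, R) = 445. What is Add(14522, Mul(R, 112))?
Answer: 20752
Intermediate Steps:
R = Rational(445, 8) (R = Mul(Rational(1, 8), 445) = Rational(445, 8) ≈ 55.625)
Add(14522, Mul(R, 112)) = Add(14522, Mul(Rational(445, 8), 112)) = Add(14522, 6230) = 20752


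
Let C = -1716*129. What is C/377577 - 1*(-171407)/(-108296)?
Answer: -9854686287/4543342088 ≈ -2.1690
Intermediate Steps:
C = -221364
C/377577 - 1*(-171407)/(-108296) = -221364/377577 - 1*(-171407)/(-108296) = -221364*1/377577 + 171407*(-1/108296) = -24596/41953 - 171407/108296 = -9854686287/4543342088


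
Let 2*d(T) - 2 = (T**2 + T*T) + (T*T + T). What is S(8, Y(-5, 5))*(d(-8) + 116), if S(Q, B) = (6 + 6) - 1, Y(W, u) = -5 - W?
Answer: 2299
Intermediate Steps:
S(Q, B) = 11 (S(Q, B) = 12 - 1 = 11)
d(T) = 1 + T/2 + 3*T**2/2 (d(T) = 1 + ((T**2 + T*T) + (T*T + T))/2 = 1 + ((T**2 + T**2) + (T**2 + T))/2 = 1 + (2*T**2 + (T + T**2))/2 = 1 + (T + 3*T**2)/2 = 1 + (T/2 + 3*T**2/2) = 1 + T/2 + 3*T**2/2)
S(8, Y(-5, 5))*(d(-8) + 116) = 11*((1 + (1/2)*(-8) + (3/2)*(-8)**2) + 116) = 11*((1 - 4 + (3/2)*64) + 116) = 11*((1 - 4 + 96) + 116) = 11*(93 + 116) = 11*209 = 2299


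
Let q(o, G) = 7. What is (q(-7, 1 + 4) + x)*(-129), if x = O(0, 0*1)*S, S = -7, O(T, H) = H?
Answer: -903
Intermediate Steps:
x = 0 (x = (0*1)*(-7) = 0*(-7) = 0)
(q(-7, 1 + 4) + x)*(-129) = (7 + 0)*(-129) = 7*(-129) = -903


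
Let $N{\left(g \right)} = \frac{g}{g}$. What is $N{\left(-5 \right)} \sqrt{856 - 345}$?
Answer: $\sqrt{511} \approx 22.605$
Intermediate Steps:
$N{\left(g \right)} = 1$
$N{\left(-5 \right)} \sqrt{856 - 345} = 1 \sqrt{856 - 345} = 1 \sqrt{511} = \sqrt{511}$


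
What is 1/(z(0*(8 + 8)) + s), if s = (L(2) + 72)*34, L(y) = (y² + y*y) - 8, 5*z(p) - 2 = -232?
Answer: 1/2402 ≈ 0.00041632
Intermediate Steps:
z(p) = -46 (z(p) = ⅖ + (⅕)*(-232) = ⅖ - 232/5 = -46)
L(y) = -8 + 2*y² (L(y) = (y² + y²) - 8 = 2*y² - 8 = -8 + 2*y²)
s = 2448 (s = ((-8 + 2*2²) + 72)*34 = ((-8 + 2*4) + 72)*34 = ((-8 + 8) + 72)*34 = (0 + 72)*34 = 72*34 = 2448)
1/(z(0*(8 + 8)) + s) = 1/(-46 + 2448) = 1/2402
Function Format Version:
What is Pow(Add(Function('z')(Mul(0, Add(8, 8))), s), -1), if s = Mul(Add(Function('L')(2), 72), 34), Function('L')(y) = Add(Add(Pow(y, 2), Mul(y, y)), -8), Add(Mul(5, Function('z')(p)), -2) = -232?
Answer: Rational(1, 2402) ≈ 0.00041632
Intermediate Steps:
Function('z')(p) = -46 (Function('z')(p) = Add(Rational(2, 5), Mul(Rational(1, 5), -232)) = Add(Rational(2, 5), Rational(-232, 5)) = -46)
Function('L')(y) = Add(-8, Mul(2, Pow(y, 2))) (Function('L')(y) = Add(Add(Pow(y, 2), Pow(y, 2)), -8) = Add(Mul(2, Pow(y, 2)), -8) = Add(-8, Mul(2, Pow(y, 2))))
s = 2448 (s = Mul(Add(Add(-8, Mul(2, Pow(2, 2))), 72), 34) = Mul(Add(Add(-8, Mul(2, 4)), 72), 34) = Mul(Add(Add(-8, 8), 72), 34) = Mul(Add(0, 72), 34) = Mul(72, 34) = 2448)
Pow(Add(Function('z')(Mul(0, Add(8, 8))), s), -1) = Pow(Add(-46, 2448), -1) = Pow(2402, -1) = Rational(1, 2402)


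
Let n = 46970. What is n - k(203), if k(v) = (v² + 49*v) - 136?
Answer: -4050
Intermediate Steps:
k(v) = -136 + v² + 49*v
n - k(203) = 46970 - (-136 + 203² + 49*203) = 46970 - (-136 + 41209 + 9947) = 46970 - 1*51020 = 46970 - 51020 = -4050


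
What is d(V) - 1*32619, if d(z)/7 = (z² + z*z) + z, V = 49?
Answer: 1338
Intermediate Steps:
d(z) = 7*z + 14*z² (d(z) = 7*((z² + z*z) + z) = 7*((z² + z²) + z) = 7*(2*z² + z) = 7*(z + 2*z²) = 7*z + 14*z²)
d(V) - 1*32619 = 7*49*(1 + 2*49) - 1*32619 = 7*49*(1 + 98) - 32619 = 7*49*99 - 32619 = 33957 - 32619 = 1338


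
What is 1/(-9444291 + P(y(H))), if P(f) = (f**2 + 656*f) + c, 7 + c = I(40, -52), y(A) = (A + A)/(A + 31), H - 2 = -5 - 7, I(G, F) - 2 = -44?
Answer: -441/4165229060 ≈ -1.0588e-7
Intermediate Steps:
I(G, F) = -42 (I(G, F) = 2 - 44 = -42)
H = -10 (H = 2 + (-5 - 7) = 2 - 12 = -10)
y(A) = 2*A/(31 + A) (y(A) = (2*A)/(31 + A) = 2*A/(31 + A))
c = -49 (c = -7 - 42 = -49)
P(f) = -49 + f**2 + 656*f (P(f) = (f**2 + 656*f) - 49 = -49 + f**2 + 656*f)
1/(-9444291 + P(y(H))) = 1/(-9444291 + (-49 + (2*(-10)/(31 - 10))**2 + 656*(2*(-10)/(31 - 10)))) = 1/(-9444291 + (-49 + (2*(-10)/21)**2 + 656*(2*(-10)/21))) = 1/(-9444291 + (-49 + (2*(-10)*(1/21))**2 + 656*(2*(-10)*(1/21)))) = 1/(-9444291 + (-49 + (-20/21)**2 + 656*(-20/21))) = 1/(-9444291 + (-49 + 400/441 - 13120/21)) = 1/(-9444291 - 296729/441) = 1/(-4165229060/441) = -441/4165229060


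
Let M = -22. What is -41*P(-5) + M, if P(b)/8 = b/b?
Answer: -350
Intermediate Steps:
P(b) = 8 (P(b) = 8*(b/b) = 8*1 = 8)
-41*P(-5) + M = -41*8 - 22 = -328 - 22 = -350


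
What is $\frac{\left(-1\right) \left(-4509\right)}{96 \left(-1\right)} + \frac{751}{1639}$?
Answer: $- \frac{2439385}{52448} \approx -46.511$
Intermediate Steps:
$\frac{\left(-1\right) \left(-4509\right)}{96 \left(-1\right)} + \frac{751}{1639} = \frac{4509}{-96} + 751 \cdot \frac{1}{1639} = 4509 \left(- \frac{1}{96}\right) + \frac{751}{1639} = - \frac{1503}{32} + \frac{751}{1639} = - \frac{2439385}{52448}$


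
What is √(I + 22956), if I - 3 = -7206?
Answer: √15753 ≈ 125.51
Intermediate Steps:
I = -7203 (I = 3 - 7206 = -7203)
√(I + 22956) = √(-7203 + 22956) = √15753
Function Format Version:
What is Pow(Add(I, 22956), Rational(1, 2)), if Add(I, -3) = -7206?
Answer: Pow(15753, Rational(1, 2)) ≈ 125.51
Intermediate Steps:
I = -7203 (I = Add(3, -7206) = -7203)
Pow(Add(I, 22956), Rational(1, 2)) = Pow(Add(-7203, 22956), Rational(1, 2)) = Pow(15753, Rational(1, 2))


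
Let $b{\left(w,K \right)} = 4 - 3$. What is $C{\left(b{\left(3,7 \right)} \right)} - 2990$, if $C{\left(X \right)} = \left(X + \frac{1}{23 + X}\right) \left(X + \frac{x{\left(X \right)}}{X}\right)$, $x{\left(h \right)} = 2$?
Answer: $- \frac{23895}{8} \approx -2986.9$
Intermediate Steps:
$b{\left(w,K \right)} = 1$ ($b{\left(w,K \right)} = 4 - 3 = 1$)
$C{\left(X \right)} = \left(X + \frac{1}{23 + X}\right) \left(X + \frac{2}{X}\right)$
$C{\left(b{\left(3,7 \right)} \right)} - 2990 = \frac{2 + 1^{4} + 3 \cdot 1^{2} + 23 \cdot 1^{3} + 46 \cdot 1}{1 \left(23 + 1\right)} - 2990 = 1 \cdot \frac{1}{24} \left(2 + 1 + 3 \cdot 1 + 23 \cdot 1 + 46\right) - 2990 = 1 \cdot \frac{1}{24} \left(2 + 1 + 3 + 23 + 46\right) - 2990 = 1 \cdot \frac{1}{24} \cdot 75 - 2990 = \frac{25}{8} - 2990 = - \frac{23895}{8}$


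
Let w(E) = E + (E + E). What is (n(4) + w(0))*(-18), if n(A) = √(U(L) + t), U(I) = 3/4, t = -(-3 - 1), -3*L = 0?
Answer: -9*√19 ≈ -39.230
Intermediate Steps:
L = 0 (L = -⅓*0 = 0)
t = 4 (t = -1*(-4) = 4)
U(I) = ¾ (U(I) = 3*(¼) = ¾)
w(E) = 3*E (w(E) = E + 2*E = 3*E)
n(A) = √19/2 (n(A) = √(¾ + 4) = √(19/4) = √19/2)
(n(4) + w(0))*(-18) = (√19/2 + 3*0)*(-18) = (√19/2 + 0)*(-18) = (√19/2)*(-18) = -9*√19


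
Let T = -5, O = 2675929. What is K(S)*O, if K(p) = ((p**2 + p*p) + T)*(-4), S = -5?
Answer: -481667220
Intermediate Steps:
K(p) = 20 - 8*p**2 (K(p) = ((p**2 + p*p) - 5)*(-4) = ((p**2 + p**2) - 5)*(-4) = (2*p**2 - 5)*(-4) = (-5 + 2*p**2)*(-4) = 20 - 8*p**2)
K(S)*O = (20 - 8*(-5)**2)*2675929 = (20 - 8*25)*2675929 = (20 - 200)*2675929 = -180*2675929 = -481667220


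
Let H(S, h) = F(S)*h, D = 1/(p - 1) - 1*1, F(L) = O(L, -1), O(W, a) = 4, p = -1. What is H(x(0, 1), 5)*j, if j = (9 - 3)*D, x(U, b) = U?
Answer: -180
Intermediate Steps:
F(L) = 4
D = -3/2 (D = 1/(-1 - 1) - 1*1 = 1/(-2) - 1 = -½ - 1 = -3/2 ≈ -1.5000)
H(S, h) = 4*h
j = -9 (j = (9 - 3)*(-3/2) = 6*(-3/2) = -9)
H(x(0, 1), 5)*j = (4*5)*(-9) = 20*(-9) = -180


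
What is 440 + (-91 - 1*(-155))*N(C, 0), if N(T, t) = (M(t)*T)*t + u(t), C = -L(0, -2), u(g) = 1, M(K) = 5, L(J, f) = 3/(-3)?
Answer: 504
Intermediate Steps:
L(J, f) = -1 (L(J, f) = 3*(-⅓) = -1)
C = 1 (C = -1*(-1) = 1)
N(T, t) = 1 + 5*T*t (N(T, t) = (5*T)*t + 1 = 5*T*t + 1 = 1 + 5*T*t)
440 + (-91 - 1*(-155))*N(C, 0) = 440 + (-91 - 1*(-155))*(1 + 5*1*0) = 440 + (-91 + 155)*(1 + 0) = 440 + 64*1 = 440 + 64 = 504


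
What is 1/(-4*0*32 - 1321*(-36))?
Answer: 1/47556 ≈ 2.1028e-5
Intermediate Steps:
1/(-4*0*32 - 1321*(-36)) = 1/(0*32 + 47556) = 1/(0 + 47556) = 1/47556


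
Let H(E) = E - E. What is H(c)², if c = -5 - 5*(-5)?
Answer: 0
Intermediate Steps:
c = 20 (c = -5 + 25 = 20)
H(E) = 0
H(c)² = 0² = 0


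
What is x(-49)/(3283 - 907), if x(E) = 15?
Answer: 5/792 ≈ 0.0063131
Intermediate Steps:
x(-49)/(3283 - 907) = 15/(3283 - 907) = 15/2376 = 15*(1/2376) = 5/792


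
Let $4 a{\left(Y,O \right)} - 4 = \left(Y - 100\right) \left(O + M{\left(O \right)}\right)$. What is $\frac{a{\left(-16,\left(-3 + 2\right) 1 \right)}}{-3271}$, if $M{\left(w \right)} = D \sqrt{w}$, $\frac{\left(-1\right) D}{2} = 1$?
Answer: $- \frac{30}{3271} - \frac{58 i}{3271} \approx -0.0091715 - 0.017732 i$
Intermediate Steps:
$D = -2$ ($D = \left(-2\right) 1 = -2$)
$M{\left(w \right)} = - 2 \sqrt{w}$
$a{\left(Y,O \right)} = 1 + \frac{\left(-100 + Y\right) \left(O - 2 \sqrt{O}\right)}{4}$ ($a{\left(Y,O \right)} = 1 + \frac{\left(Y - 100\right) \left(O - 2 \sqrt{O}\right)}{4} = 1 + \frac{\left(-100 + Y\right) \left(O - 2 \sqrt{O}\right)}{4}$)
$\frac{a{\left(-16,\left(-3 + 2\right) 1 \right)}}{-3271} = \frac{1 - 25 \left(-3 + 2\right) 1 + 50 \sqrt{\left(-3 + 2\right) 1} - - 8 \sqrt{\left(-3 + 2\right) 1} + \frac{1}{4} \left(-3 + 2\right) 1 \left(-16\right)}{-3271} = \left(1 - 25 \left(\left(-1\right) 1\right) + 50 \sqrt{\left(-1\right) 1} - - 8 \sqrt{\left(-1\right) 1} + \frac{1}{4} \left(\left(-1\right) 1\right) \left(-16\right)\right) \left(- \frac{1}{3271}\right) = \left(1 - -25 + 50 \sqrt{-1} - - 8 \sqrt{-1} + \frac{1}{4} \left(-1\right) \left(-16\right)\right) \left(- \frac{1}{3271}\right) = \left(1 + 25 + 50 i - - 8 i + 4\right) \left(- \frac{1}{3271}\right) = \left(1 + 25 + 50 i + 8 i + 4\right) \left(- \frac{1}{3271}\right) = \left(30 + 58 i\right) \left(- \frac{1}{3271}\right) = - \frac{30}{3271} - \frac{58 i}{3271}$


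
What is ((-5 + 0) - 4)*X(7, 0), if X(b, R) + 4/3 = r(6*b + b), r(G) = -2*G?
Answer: 894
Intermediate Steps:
X(b, R) = -4/3 - 14*b (X(b, R) = -4/3 - 2*(6*b + b) = -4/3 - 14*b)
((-5 + 0) - 4)*X(7, 0) = ((-5 + 0) - 4)*(-4/3 - 14*7) = (-5 - 4)*(-4/3 - 98) = -9*(-298/3) = 894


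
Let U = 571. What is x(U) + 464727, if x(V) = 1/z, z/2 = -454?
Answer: 421972115/908 ≈ 4.6473e+5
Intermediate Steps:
z = -908 (z = 2*(-454) = -908)
x(V) = -1/908 (x(V) = 1/(-908) = -1/908)
x(U) + 464727 = -1/908 + 464727 = 421972115/908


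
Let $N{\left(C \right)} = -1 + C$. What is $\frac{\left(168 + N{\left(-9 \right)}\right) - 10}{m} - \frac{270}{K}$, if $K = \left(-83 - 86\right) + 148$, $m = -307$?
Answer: $\frac{26594}{2149} \approx 12.375$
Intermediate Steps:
$K = -21$ ($K = -169 + 148 = -21$)
$\frac{\left(168 + N{\left(-9 \right)}\right) - 10}{m} - \frac{270}{K} = \frac{\left(168 - 10\right) - 10}{-307} - \frac{270}{-21} = \left(\left(168 - 10\right) - 10\right) \left(- \frac{1}{307}\right) - - \frac{90}{7} = \left(158 - 10\right) \left(- \frac{1}{307}\right) + \frac{90}{7} = 148 \left(- \frac{1}{307}\right) + \frac{90}{7} = - \frac{148}{307} + \frac{90}{7} = \frac{26594}{2149}$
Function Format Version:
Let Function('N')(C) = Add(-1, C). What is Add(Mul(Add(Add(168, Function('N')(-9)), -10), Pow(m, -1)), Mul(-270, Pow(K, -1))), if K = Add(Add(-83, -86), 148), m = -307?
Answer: Rational(26594, 2149) ≈ 12.375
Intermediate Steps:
K = -21 (K = Add(-169, 148) = -21)
Add(Mul(Add(Add(168, Function('N')(-9)), -10), Pow(m, -1)), Mul(-270, Pow(K, -1))) = Add(Mul(Add(Add(168, Add(-1, -9)), -10), Pow(-307, -1)), Mul(-270, Pow(-21, -1))) = Add(Mul(Add(Add(168, -10), -10), Rational(-1, 307)), Mul(-270, Rational(-1, 21))) = Add(Mul(Add(158, -10), Rational(-1, 307)), Rational(90, 7)) = Add(Mul(148, Rational(-1, 307)), Rational(90, 7)) = Add(Rational(-148, 307), Rational(90, 7)) = Rational(26594, 2149)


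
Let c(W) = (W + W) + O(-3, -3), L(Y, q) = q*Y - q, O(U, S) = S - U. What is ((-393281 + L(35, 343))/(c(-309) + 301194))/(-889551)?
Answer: 381619/267377681376 ≈ 1.4273e-6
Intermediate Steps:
L(Y, q) = -q + Y*q (L(Y, q) = Y*q - q = -q + Y*q)
c(W) = 2*W (c(W) = (W + W) + (-3 - 1*(-3)) = 2*W + (-3 + 3) = 2*W + 0 = 2*W)
((-393281 + L(35, 343))/(c(-309) + 301194))/(-889551) = ((-393281 + 343*(-1 + 35))/(2*(-309) + 301194))/(-889551) = ((-393281 + 343*34)/(-618 + 301194))*(-1/889551) = ((-393281 + 11662)/300576)*(-1/889551) = -381619*1/300576*(-1/889551) = -381619/300576*(-1/889551) = 381619/267377681376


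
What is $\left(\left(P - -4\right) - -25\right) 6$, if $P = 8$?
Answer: $222$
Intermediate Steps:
$\left(\left(P - -4\right) - -25\right) 6 = \left(\left(8 - -4\right) - -25\right) 6 = \left(\left(8 + 4\right) + 25\right) 6 = \left(12 + 25\right) 6 = 37 \cdot 6 = 222$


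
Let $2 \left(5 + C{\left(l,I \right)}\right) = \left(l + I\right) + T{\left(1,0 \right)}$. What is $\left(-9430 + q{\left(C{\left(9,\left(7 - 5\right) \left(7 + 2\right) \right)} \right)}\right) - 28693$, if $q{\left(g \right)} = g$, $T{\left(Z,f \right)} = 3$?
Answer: $-38113$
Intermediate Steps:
$C{\left(l,I \right)} = - \frac{7}{2} + \frac{I}{2} + \frac{l}{2}$ ($C{\left(l,I \right)} = -5 + \frac{\left(l + I\right) + 3}{2} = -5 + \frac{\left(I + l\right) + 3}{2} = -5 + \frac{3 + I + l}{2} = -5 + \left(\frac{3}{2} + \frac{I}{2} + \frac{l}{2}\right) = - \frac{7}{2} + \frac{I}{2} + \frac{l}{2}$)
$\left(-9430 + q{\left(C{\left(9,\left(7 - 5\right) \left(7 + 2\right) \right)} \right)}\right) - 28693 = \left(-9430 + \left(- \frac{7}{2} + \frac{\left(7 - 5\right) \left(7 + 2\right)}{2} + \frac{1}{2} \cdot 9\right)\right) - 28693 = \left(-9430 + \left(- \frac{7}{2} + \frac{2 \cdot 9}{2} + \frac{9}{2}\right)\right) - 28693 = \left(-9430 + \left(- \frac{7}{2} + \frac{1}{2} \cdot 18 + \frac{9}{2}\right)\right) - 28693 = \left(-9430 + \left(- \frac{7}{2} + 9 + \frac{9}{2}\right)\right) - 28693 = \left(-9430 + 10\right) - 28693 = -9420 - 28693 = -38113$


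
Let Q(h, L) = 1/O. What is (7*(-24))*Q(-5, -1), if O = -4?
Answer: 42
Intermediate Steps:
Q(h, L) = -¼ (Q(h, L) = 1/(-4) = -¼)
(7*(-24))*Q(-5, -1) = (7*(-24))*(-¼) = -168*(-¼) = 42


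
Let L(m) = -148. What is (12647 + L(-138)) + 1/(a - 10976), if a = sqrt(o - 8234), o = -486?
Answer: 94118481733/7530081 - I*sqrt(545)/30120324 ≈ 12499.0 - 7.7507e-7*I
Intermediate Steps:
a = 4*I*sqrt(545) (a = sqrt(-486 - 8234) = sqrt(-8720) = 4*I*sqrt(545) ≈ 93.381*I)
(12647 + L(-138)) + 1/(a - 10976) = (12647 - 148) + 1/(4*I*sqrt(545) - 10976) = 12499 + 1/(-10976 + 4*I*sqrt(545))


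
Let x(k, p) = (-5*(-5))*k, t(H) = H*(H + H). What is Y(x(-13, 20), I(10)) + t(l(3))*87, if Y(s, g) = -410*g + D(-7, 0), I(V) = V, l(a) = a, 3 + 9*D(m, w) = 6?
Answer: -7601/3 ≈ -2533.7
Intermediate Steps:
D(m, w) = ⅓ (D(m, w) = -⅓ + (⅑)*6 = -⅓ + ⅔ = ⅓)
t(H) = 2*H² (t(H) = H*(2*H) = 2*H²)
x(k, p) = 25*k
Y(s, g) = ⅓ - 410*g (Y(s, g) = -410*g + ⅓ = ⅓ - 410*g)
Y(x(-13, 20), I(10)) + t(l(3))*87 = (⅓ - 410*10) + (2*3²)*87 = (⅓ - 4100) + (2*9)*87 = -12299/3 + 18*87 = -12299/3 + 1566 = -7601/3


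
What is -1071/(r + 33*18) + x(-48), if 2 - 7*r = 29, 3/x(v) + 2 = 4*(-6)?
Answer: -1355/702 ≈ -1.9302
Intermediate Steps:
x(v) = -3/26 (x(v) = 3/(-2 + 4*(-6)) = 3/(-2 - 24) = 3/(-26) = 3*(-1/26) = -3/26)
r = -27/7 (r = 2/7 - 1/7*29 = 2/7 - 29/7 = -27/7 ≈ -3.8571)
-1071/(r + 33*18) + x(-48) = -1071/(-27/7 + 33*18) - 3/26 = -1071/(-27/7 + 594) - 3/26 = -1071/4131/7 - 3/26 = -1071*7/4131 - 3/26 = -49/27 - 3/26 = -1355/702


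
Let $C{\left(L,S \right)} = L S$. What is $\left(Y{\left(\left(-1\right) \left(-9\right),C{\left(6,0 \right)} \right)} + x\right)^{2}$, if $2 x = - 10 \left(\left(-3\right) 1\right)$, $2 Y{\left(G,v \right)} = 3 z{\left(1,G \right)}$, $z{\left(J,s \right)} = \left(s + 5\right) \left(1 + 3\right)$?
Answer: $9801$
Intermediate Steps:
$z{\left(J,s \right)} = 20 + 4 s$ ($z{\left(J,s \right)} = \left(5 + s\right) 4 = 20 + 4 s$)
$Y{\left(G,v \right)} = 30 + 6 G$ ($Y{\left(G,v \right)} = \frac{3 \left(20 + 4 G\right)}{2} = \frac{60 + 12 G}{2} = 30 + 6 G$)
$x = 15$ ($x = \frac{\left(-10\right) \left(\left(-3\right) 1\right)}{2} = \frac{\left(-10\right) \left(-3\right)}{2} = \frac{1}{2} \cdot 30 = 15$)
$\left(Y{\left(\left(-1\right) \left(-9\right),C{\left(6,0 \right)} \right)} + x\right)^{2} = \left(\left(30 + 6 \left(\left(-1\right) \left(-9\right)\right)\right) + 15\right)^{2} = \left(\left(30 + 6 \cdot 9\right) + 15\right)^{2} = \left(\left(30 + 54\right) + 15\right)^{2} = \left(84 + 15\right)^{2} = 99^{2} = 9801$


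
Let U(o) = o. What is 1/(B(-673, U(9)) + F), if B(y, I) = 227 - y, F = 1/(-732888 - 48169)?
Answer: 781057/702951299 ≈ 0.0011111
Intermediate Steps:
F = -1/781057 (F = 1/(-781057) = -1/781057 ≈ -1.2803e-6)
1/(B(-673, U(9)) + F) = 1/((227 - 1*(-673)) - 1/781057) = 1/((227 + 673) - 1/781057) = 1/(900 - 1/781057) = 1/(702951299/781057) = 781057/702951299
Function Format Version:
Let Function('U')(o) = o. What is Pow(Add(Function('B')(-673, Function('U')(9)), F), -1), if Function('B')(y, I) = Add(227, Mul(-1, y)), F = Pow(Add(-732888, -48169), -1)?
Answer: Rational(781057, 702951299) ≈ 0.0011111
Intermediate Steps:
F = Rational(-1, 781057) (F = Pow(-781057, -1) = Rational(-1, 781057) ≈ -1.2803e-6)
Pow(Add(Function('B')(-673, Function('U')(9)), F), -1) = Pow(Add(Add(227, Mul(-1, -673)), Rational(-1, 781057)), -1) = Pow(Add(Add(227, 673), Rational(-1, 781057)), -1) = Pow(Add(900, Rational(-1, 781057)), -1) = Pow(Rational(702951299, 781057), -1) = Rational(781057, 702951299)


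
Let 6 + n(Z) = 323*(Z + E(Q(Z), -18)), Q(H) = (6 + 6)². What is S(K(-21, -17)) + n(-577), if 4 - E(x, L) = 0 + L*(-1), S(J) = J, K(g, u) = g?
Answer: -190920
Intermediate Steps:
Q(H) = 144 (Q(H) = 12² = 144)
E(x, L) = 4 + L (E(x, L) = 4 - (0 + L*(-1)) = 4 - (0 - L) = 4 - (-1)*L = 4 + L)
n(Z) = -4528 + 323*Z (n(Z) = -6 + 323*(Z + (4 - 18)) = -6 + 323*(Z - 14) = -6 + 323*(-14 + Z) = -6 + (-4522 + 323*Z) = -4528 + 323*Z)
S(K(-21, -17)) + n(-577) = -21 + (-4528 + 323*(-577)) = -21 + (-4528 - 186371) = -21 - 190899 = -190920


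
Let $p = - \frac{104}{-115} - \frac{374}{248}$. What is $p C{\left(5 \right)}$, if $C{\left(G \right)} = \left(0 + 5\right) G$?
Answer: $- \frac{43045}{2852} \approx -15.093$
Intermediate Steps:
$C{\left(G \right)} = 5 G$
$p = - \frac{8609}{14260}$ ($p = \left(-104\right) \left(- \frac{1}{115}\right) - \frac{187}{124} = \frac{104}{115} - \frac{187}{124} = - \frac{8609}{14260} \approx -0.60372$)
$p C{\left(5 \right)} = - \frac{8609 \cdot 5 \cdot 5}{14260} = \left(- \frac{8609}{14260}\right) 25 = - \frac{43045}{2852}$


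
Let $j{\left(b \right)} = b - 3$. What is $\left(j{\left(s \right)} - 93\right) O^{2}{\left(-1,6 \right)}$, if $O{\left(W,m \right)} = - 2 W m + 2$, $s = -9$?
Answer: $-20580$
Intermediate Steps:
$O{\left(W,m \right)} = 2 - 2 W m$ ($O{\left(W,m \right)} = - 2 W m + 2 = 2 - 2 W m$)
$j{\left(b \right)} = -3 + b$
$\left(j{\left(s \right)} - 93\right) O^{2}{\left(-1,6 \right)} = \left(\left(-3 - 9\right) - 93\right) \left(2 - \left(-2\right) 6\right)^{2} = \left(-12 - 93\right) \left(2 + 12\right)^{2} = - 105 \cdot 14^{2} = \left(-105\right) 196 = -20580$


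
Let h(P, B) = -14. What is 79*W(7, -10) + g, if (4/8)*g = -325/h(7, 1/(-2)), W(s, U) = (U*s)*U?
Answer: 387425/7 ≈ 55346.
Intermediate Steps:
W(s, U) = s*U**2
g = 325/7 (g = 2*(-325/(-14)) = 2*(-325*(-1/14)) = 2*(325/14) = 325/7 ≈ 46.429)
79*W(7, -10) + g = 79*(7*(-10)**2) + 325/7 = 79*(7*100) + 325/7 = 79*700 + 325/7 = 55300 + 325/7 = 387425/7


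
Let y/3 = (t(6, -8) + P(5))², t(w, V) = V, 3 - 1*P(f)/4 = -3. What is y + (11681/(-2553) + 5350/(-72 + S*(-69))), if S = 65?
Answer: 2956013087/3878007 ≈ 762.25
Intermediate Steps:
P(f) = 24 (P(f) = 12 - 4*(-3) = 12 + 12 = 24)
y = 768 (y = 3*(-8 + 24)² = 3*16² = 3*256 = 768)
y + (11681/(-2553) + 5350/(-72 + S*(-69))) = 768 + (11681/(-2553) + 5350/(-72 + 65*(-69))) = 768 + (11681*(-1/2553) + 5350/(-72 - 4485)) = 768 + (-11681/2553 + 5350/(-4557)) = 768 + (-11681/2553 + 5350*(-1/4557)) = 768 + (-11681/2553 - 5350/4557) = 768 - 22296289/3878007 = 2956013087/3878007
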